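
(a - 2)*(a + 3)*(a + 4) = a^3 + 5*a^2 - 2*a - 24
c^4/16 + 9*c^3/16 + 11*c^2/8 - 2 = (c/4 + 1)^2*(c - 1)*(c + 2)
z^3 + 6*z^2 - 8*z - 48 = (z + 6)*(z - 2*sqrt(2))*(z + 2*sqrt(2))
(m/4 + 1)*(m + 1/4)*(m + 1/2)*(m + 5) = m^4/4 + 39*m^3/16 + 215*m^2/32 + 129*m/32 + 5/8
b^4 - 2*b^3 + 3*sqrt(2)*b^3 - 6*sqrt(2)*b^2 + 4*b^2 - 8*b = b*(b - 2)*(b + sqrt(2))*(b + 2*sqrt(2))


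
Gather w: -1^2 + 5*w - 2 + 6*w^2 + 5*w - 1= 6*w^2 + 10*w - 4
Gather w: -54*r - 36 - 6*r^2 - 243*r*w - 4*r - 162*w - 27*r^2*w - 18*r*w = -6*r^2 - 58*r + w*(-27*r^2 - 261*r - 162) - 36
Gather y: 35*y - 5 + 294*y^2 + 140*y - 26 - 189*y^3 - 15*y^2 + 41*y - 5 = -189*y^3 + 279*y^2 + 216*y - 36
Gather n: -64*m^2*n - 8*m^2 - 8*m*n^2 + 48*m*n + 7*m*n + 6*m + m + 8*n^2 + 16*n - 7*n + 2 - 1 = -8*m^2 + 7*m + n^2*(8 - 8*m) + n*(-64*m^2 + 55*m + 9) + 1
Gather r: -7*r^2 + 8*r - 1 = -7*r^2 + 8*r - 1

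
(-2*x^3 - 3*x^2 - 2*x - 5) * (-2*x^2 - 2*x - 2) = 4*x^5 + 10*x^4 + 14*x^3 + 20*x^2 + 14*x + 10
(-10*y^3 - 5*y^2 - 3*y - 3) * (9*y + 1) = -90*y^4 - 55*y^3 - 32*y^2 - 30*y - 3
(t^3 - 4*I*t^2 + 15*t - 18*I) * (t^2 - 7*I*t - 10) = t^5 - 11*I*t^4 - 23*t^3 - 83*I*t^2 - 276*t + 180*I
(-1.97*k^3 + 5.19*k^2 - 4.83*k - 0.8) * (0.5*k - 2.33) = -0.985*k^4 + 7.1851*k^3 - 14.5077*k^2 + 10.8539*k + 1.864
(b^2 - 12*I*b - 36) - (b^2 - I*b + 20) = -11*I*b - 56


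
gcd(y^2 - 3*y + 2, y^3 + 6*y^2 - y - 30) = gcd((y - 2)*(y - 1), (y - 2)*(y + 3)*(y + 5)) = y - 2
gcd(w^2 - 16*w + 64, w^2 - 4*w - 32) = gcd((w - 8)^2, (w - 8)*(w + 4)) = w - 8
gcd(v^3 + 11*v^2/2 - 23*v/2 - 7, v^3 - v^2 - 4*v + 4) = v - 2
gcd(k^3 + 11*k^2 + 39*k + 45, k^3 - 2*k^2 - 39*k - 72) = k^2 + 6*k + 9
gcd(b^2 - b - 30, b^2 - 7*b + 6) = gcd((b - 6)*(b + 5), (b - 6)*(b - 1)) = b - 6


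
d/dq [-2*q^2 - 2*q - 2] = -4*q - 2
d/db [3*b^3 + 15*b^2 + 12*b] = 9*b^2 + 30*b + 12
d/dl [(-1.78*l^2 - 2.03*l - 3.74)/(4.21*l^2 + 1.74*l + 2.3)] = (5.4491*l^2 + 23.3028*l + 1.8386)/(17.7241*l^4 + 14.6508*l^3 + 22.3936*l^2 + 8.004*l + 5.29)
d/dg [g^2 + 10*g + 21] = 2*g + 10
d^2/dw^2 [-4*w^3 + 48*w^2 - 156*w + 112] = 96 - 24*w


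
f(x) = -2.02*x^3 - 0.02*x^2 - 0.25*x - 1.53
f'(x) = -6.06*x^2 - 0.04*x - 0.25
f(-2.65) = 36.58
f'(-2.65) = -42.70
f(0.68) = -2.34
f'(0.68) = -3.08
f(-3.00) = 53.58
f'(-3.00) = -54.67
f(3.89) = -121.71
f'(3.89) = -92.11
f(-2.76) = 41.48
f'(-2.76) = -46.30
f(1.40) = -7.46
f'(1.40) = -12.18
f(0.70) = -2.41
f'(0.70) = -3.25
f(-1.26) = 2.79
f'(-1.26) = -9.82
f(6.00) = -440.07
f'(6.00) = -218.65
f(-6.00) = 435.57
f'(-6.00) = -218.17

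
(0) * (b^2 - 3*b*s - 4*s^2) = 0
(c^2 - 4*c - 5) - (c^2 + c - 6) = 1 - 5*c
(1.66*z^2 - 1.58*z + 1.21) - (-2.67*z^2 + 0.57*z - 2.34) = 4.33*z^2 - 2.15*z + 3.55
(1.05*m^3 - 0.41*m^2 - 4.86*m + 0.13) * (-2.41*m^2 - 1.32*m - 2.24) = -2.5305*m^5 - 0.3979*m^4 + 9.9018*m^3 + 7.0203*m^2 + 10.7148*m - 0.2912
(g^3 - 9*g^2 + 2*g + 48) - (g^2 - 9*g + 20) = g^3 - 10*g^2 + 11*g + 28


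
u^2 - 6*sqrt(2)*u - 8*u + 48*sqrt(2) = (u - 8)*(u - 6*sqrt(2))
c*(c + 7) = c^2 + 7*c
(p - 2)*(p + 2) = p^2 - 4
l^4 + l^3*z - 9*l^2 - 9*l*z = l*(l - 3)*(l + 3)*(l + z)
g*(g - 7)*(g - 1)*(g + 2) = g^4 - 6*g^3 - 9*g^2 + 14*g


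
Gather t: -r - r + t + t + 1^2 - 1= -2*r + 2*t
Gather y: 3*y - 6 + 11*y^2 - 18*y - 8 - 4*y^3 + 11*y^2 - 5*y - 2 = -4*y^3 + 22*y^2 - 20*y - 16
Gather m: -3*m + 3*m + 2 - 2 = 0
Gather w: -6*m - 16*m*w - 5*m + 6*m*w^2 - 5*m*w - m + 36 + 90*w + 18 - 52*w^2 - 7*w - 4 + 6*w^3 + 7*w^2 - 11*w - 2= -12*m + 6*w^3 + w^2*(6*m - 45) + w*(72 - 21*m) + 48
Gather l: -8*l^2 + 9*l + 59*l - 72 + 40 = -8*l^2 + 68*l - 32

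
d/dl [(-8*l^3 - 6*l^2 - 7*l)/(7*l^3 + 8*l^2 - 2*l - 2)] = 2*(-11*l^4 + 65*l^3 + 58*l^2 + 12*l + 7)/(49*l^6 + 112*l^5 + 36*l^4 - 60*l^3 - 28*l^2 + 8*l + 4)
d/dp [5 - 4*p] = -4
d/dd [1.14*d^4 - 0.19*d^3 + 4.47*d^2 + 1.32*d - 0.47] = 4.56*d^3 - 0.57*d^2 + 8.94*d + 1.32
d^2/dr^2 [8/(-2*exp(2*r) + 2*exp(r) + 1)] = 16*(4*(2*exp(r) - 1)^2*exp(r) + (4*exp(r) - 1)*(-2*exp(2*r) + 2*exp(r) + 1))*exp(r)/(-2*exp(2*r) + 2*exp(r) + 1)^3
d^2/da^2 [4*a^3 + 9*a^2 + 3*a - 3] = 24*a + 18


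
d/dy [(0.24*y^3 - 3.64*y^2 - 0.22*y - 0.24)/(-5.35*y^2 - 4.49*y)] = (-1.284*y^4 - 2.1552*y^3 + 15.1666*y^2 - 2.568*y - 1.0776)/(y^2*(28.6225*y^2 + 48.043*y + 20.1601))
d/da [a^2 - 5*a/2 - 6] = 2*a - 5/2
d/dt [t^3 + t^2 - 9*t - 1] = 3*t^2 + 2*t - 9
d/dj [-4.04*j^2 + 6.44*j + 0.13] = 6.44 - 8.08*j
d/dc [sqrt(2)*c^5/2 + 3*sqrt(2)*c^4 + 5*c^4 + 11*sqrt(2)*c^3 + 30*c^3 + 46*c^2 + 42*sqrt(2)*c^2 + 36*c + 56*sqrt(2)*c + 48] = 5*sqrt(2)*c^4/2 + 12*sqrt(2)*c^3 + 20*c^3 + 33*sqrt(2)*c^2 + 90*c^2 + 92*c + 84*sqrt(2)*c + 36 + 56*sqrt(2)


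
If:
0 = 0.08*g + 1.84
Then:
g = -23.00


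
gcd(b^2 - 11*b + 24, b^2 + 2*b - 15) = b - 3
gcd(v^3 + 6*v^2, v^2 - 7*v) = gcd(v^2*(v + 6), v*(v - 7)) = v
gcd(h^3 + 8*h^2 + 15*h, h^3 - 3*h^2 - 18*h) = h^2 + 3*h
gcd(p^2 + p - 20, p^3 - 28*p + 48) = p - 4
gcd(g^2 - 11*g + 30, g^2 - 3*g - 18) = g - 6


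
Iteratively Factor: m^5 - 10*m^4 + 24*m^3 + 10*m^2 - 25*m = (m + 1)*(m^4 - 11*m^3 + 35*m^2 - 25*m) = (m - 5)*(m + 1)*(m^3 - 6*m^2 + 5*m) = (m - 5)*(m - 1)*(m + 1)*(m^2 - 5*m) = (m - 5)^2*(m - 1)*(m + 1)*(m)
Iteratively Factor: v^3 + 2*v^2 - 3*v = (v + 3)*(v^2 - v) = v*(v + 3)*(v - 1)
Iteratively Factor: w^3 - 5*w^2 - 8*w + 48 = (w - 4)*(w^2 - w - 12) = (w - 4)*(w + 3)*(w - 4)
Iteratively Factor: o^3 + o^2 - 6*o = (o)*(o^2 + o - 6) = o*(o + 3)*(o - 2)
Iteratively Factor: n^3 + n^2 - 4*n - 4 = (n + 2)*(n^2 - n - 2) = (n + 1)*(n + 2)*(n - 2)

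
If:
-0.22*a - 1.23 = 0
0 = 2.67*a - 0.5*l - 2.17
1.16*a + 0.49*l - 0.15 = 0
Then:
No Solution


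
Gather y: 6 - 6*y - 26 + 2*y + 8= -4*y - 12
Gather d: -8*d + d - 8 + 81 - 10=63 - 7*d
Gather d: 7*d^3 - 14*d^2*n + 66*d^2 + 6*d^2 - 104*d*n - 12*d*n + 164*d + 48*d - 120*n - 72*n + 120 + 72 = 7*d^3 + d^2*(72 - 14*n) + d*(212 - 116*n) - 192*n + 192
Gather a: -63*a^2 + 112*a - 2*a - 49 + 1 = -63*a^2 + 110*a - 48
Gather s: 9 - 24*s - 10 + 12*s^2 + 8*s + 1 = 12*s^2 - 16*s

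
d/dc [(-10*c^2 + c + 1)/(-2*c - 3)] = (20*c^2 + 60*c - 1)/(4*c^2 + 12*c + 9)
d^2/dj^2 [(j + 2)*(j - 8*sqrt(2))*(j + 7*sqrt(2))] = 6*j - 2*sqrt(2) + 4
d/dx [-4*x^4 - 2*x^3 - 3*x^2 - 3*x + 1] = -16*x^3 - 6*x^2 - 6*x - 3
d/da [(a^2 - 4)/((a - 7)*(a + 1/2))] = 2*(-13*a^2 + 2*a - 52)/(4*a^4 - 52*a^3 + 141*a^2 + 182*a + 49)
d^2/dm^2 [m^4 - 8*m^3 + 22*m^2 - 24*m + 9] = 12*m^2 - 48*m + 44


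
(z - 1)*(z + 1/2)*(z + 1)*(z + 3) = z^4 + 7*z^3/2 + z^2/2 - 7*z/2 - 3/2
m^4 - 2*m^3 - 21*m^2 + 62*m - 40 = (m - 4)*(m - 2)*(m - 1)*(m + 5)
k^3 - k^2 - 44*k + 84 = (k - 6)*(k - 2)*(k + 7)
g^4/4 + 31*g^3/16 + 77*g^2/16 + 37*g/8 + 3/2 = (g/4 + 1)*(g + 3/4)*(g + 1)*(g + 2)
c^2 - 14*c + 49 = (c - 7)^2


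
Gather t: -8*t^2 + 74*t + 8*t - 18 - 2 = -8*t^2 + 82*t - 20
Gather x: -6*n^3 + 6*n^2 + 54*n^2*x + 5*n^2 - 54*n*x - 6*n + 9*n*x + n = -6*n^3 + 11*n^2 - 5*n + x*(54*n^2 - 45*n)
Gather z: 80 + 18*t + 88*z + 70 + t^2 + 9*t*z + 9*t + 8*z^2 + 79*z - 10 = t^2 + 27*t + 8*z^2 + z*(9*t + 167) + 140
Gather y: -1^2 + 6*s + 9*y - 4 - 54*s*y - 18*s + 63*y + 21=-12*s + y*(72 - 54*s) + 16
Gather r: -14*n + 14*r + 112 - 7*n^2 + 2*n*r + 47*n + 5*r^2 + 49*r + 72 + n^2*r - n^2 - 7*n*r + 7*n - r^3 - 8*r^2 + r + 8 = -8*n^2 + 40*n - r^3 - 3*r^2 + r*(n^2 - 5*n + 64) + 192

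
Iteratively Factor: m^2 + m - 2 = (m - 1)*(m + 2)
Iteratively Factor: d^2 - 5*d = (d - 5)*(d)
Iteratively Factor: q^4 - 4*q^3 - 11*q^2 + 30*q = (q + 3)*(q^3 - 7*q^2 + 10*q) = (q - 5)*(q + 3)*(q^2 - 2*q) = (q - 5)*(q - 2)*(q + 3)*(q)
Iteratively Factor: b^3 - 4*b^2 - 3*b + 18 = (b - 3)*(b^2 - b - 6) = (b - 3)^2*(b + 2)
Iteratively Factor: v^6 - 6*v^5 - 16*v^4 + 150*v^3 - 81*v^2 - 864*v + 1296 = (v - 3)*(v^5 - 3*v^4 - 25*v^3 + 75*v^2 + 144*v - 432) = (v - 3)*(v + 3)*(v^4 - 6*v^3 - 7*v^2 + 96*v - 144) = (v - 3)^2*(v + 3)*(v^3 - 3*v^2 - 16*v + 48) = (v - 3)^2*(v + 3)*(v + 4)*(v^2 - 7*v + 12) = (v - 3)^3*(v + 3)*(v + 4)*(v - 4)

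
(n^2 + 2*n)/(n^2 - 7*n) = (n + 2)/(n - 7)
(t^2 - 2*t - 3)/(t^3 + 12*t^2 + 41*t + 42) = (t^2 - 2*t - 3)/(t^3 + 12*t^2 + 41*t + 42)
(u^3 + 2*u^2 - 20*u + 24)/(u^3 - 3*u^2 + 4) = (u + 6)/(u + 1)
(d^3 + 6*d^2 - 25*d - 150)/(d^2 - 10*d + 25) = (d^2 + 11*d + 30)/(d - 5)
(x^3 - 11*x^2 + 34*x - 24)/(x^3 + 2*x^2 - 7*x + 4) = (x^2 - 10*x + 24)/(x^2 + 3*x - 4)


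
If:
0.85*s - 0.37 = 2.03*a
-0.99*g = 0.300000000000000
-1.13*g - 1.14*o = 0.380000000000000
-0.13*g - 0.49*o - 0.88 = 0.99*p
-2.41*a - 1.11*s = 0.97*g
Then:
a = -0.04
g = -0.30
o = -0.03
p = -0.83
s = 0.35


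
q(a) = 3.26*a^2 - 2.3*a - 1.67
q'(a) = 6.52*a - 2.3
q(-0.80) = 2.26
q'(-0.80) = -7.52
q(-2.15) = 18.34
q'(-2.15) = -16.32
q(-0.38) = -0.33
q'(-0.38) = -4.78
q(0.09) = -1.85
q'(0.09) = -1.71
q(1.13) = -0.11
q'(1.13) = 5.07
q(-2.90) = 32.42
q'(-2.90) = -21.21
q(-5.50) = 109.60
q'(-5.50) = -38.16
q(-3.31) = 41.66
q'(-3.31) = -23.88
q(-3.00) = 34.57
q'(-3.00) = -21.86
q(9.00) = 241.69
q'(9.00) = 56.38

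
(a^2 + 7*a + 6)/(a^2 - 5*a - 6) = (a + 6)/(a - 6)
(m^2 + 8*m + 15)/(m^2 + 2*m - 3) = (m + 5)/(m - 1)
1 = 1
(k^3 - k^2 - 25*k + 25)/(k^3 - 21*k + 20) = (k - 5)/(k - 4)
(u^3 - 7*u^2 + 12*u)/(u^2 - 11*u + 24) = u*(u - 4)/(u - 8)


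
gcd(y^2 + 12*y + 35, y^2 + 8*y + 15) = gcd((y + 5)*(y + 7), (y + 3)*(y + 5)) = y + 5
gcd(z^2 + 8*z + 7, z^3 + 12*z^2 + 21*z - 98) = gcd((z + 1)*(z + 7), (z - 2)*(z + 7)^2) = z + 7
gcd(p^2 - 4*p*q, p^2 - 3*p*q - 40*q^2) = 1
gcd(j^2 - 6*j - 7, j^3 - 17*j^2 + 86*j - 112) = j - 7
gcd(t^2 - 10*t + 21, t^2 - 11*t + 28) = t - 7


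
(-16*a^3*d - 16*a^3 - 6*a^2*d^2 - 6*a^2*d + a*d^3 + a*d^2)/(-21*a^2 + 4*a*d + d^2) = a*(-16*a^2*d - 16*a^2 - 6*a*d^2 - 6*a*d + d^3 + d^2)/(-21*a^2 + 4*a*d + d^2)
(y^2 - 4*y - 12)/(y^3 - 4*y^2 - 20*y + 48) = (y + 2)/(y^2 + 2*y - 8)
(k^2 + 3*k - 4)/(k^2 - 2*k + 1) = (k + 4)/(k - 1)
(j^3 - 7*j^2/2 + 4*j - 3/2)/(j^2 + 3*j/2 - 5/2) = (2*j^2 - 5*j + 3)/(2*j + 5)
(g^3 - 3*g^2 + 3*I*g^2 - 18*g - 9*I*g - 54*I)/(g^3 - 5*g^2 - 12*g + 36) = (g + 3*I)/(g - 2)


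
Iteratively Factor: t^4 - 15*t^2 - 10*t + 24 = (t - 1)*(t^3 + t^2 - 14*t - 24) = (t - 1)*(t + 2)*(t^2 - t - 12) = (t - 1)*(t + 2)*(t + 3)*(t - 4)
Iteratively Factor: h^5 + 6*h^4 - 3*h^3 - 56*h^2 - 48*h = (h + 1)*(h^4 + 5*h^3 - 8*h^2 - 48*h) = (h - 3)*(h + 1)*(h^3 + 8*h^2 + 16*h) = h*(h - 3)*(h + 1)*(h^2 + 8*h + 16) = h*(h - 3)*(h + 1)*(h + 4)*(h + 4)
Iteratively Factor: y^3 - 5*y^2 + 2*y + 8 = (y + 1)*(y^2 - 6*y + 8) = (y - 2)*(y + 1)*(y - 4)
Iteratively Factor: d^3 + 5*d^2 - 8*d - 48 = (d - 3)*(d^2 + 8*d + 16) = (d - 3)*(d + 4)*(d + 4)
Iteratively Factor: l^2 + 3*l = (l)*(l + 3)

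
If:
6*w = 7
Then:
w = 7/6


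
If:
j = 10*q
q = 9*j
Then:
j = 0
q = 0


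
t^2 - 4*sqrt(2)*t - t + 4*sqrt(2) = (t - 1)*(t - 4*sqrt(2))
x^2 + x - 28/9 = (x - 4/3)*(x + 7/3)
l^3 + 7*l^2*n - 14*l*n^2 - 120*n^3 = (l - 4*n)*(l + 5*n)*(l + 6*n)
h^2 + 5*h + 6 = (h + 2)*(h + 3)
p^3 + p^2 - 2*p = p*(p - 1)*(p + 2)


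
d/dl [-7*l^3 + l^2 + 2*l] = -21*l^2 + 2*l + 2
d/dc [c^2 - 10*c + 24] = 2*c - 10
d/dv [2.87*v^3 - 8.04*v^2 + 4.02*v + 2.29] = 8.61*v^2 - 16.08*v + 4.02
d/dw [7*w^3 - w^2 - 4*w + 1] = 21*w^2 - 2*w - 4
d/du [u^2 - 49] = 2*u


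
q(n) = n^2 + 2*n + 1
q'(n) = 2*n + 2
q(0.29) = 1.66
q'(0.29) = 2.58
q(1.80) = 7.84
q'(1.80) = 5.60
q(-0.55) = 0.20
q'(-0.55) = 0.90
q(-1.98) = 0.96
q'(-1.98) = -1.96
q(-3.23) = 4.97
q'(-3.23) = -4.46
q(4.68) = 32.26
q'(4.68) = 11.36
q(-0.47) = 0.28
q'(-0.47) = 1.06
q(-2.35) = 1.82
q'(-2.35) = -2.70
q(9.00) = 100.00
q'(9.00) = 20.00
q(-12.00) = 121.00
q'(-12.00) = -22.00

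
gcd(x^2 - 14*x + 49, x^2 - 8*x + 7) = x - 7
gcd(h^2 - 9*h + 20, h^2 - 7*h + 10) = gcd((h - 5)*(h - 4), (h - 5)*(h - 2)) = h - 5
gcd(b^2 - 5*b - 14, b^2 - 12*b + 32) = 1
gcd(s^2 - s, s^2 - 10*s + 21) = 1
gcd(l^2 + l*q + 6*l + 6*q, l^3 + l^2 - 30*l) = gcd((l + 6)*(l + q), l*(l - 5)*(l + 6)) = l + 6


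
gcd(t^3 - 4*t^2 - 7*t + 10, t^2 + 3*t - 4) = t - 1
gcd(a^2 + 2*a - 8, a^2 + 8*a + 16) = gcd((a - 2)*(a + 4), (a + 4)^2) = a + 4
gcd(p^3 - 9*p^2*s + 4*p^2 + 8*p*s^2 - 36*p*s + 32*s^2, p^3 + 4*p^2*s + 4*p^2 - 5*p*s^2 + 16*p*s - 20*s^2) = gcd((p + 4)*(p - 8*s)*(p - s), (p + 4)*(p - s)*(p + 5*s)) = p^2 - p*s + 4*p - 4*s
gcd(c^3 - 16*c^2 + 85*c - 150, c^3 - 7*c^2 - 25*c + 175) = c - 5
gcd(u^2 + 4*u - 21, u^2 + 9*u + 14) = u + 7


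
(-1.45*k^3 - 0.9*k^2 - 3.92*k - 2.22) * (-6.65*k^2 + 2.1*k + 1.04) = 9.6425*k^5 + 2.94*k^4 + 22.67*k^3 + 5.595*k^2 - 8.7388*k - 2.3088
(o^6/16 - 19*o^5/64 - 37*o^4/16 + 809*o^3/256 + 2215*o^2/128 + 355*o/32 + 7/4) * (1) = o^6/16 - 19*o^5/64 - 37*o^4/16 + 809*o^3/256 + 2215*o^2/128 + 355*o/32 + 7/4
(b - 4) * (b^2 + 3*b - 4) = b^3 - b^2 - 16*b + 16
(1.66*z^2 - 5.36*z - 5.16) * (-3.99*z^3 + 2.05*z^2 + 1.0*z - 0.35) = -6.6234*z^5 + 24.7894*z^4 + 11.2604*z^3 - 16.519*z^2 - 3.284*z + 1.806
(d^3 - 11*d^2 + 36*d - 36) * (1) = d^3 - 11*d^2 + 36*d - 36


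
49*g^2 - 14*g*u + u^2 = (-7*g + u)^2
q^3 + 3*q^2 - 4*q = q*(q - 1)*(q + 4)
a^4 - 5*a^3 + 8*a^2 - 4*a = a*(a - 2)^2*(a - 1)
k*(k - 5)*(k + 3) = k^3 - 2*k^2 - 15*k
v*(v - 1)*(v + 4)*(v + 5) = v^4 + 8*v^3 + 11*v^2 - 20*v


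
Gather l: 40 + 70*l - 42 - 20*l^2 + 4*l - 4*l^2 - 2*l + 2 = -24*l^2 + 72*l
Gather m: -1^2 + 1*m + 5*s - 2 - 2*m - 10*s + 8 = -m - 5*s + 5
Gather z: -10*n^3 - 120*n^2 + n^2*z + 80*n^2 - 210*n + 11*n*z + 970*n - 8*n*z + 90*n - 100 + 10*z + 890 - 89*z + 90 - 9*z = -10*n^3 - 40*n^2 + 850*n + z*(n^2 + 3*n - 88) + 880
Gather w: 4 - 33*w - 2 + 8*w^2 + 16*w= 8*w^2 - 17*w + 2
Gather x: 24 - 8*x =24 - 8*x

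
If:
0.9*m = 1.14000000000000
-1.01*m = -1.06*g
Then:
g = 1.21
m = 1.27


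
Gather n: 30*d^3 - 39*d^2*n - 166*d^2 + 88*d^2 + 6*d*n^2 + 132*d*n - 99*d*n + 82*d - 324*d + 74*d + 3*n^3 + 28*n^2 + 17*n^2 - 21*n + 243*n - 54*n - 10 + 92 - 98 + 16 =30*d^3 - 78*d^2 - 168*d + 3*n^3 + n^2*(6*d + 45) + n*(-39*d^2 + 33*d + 168)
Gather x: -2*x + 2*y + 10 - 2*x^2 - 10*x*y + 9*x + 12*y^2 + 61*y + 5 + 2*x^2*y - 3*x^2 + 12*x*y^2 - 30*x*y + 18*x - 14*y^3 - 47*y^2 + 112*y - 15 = x^2*(2*y - 5) + x*(12*y^2 - 40*y + 25) - 14*y^3 - 35*y^2 + 175*y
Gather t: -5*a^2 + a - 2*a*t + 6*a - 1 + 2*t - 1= -5*a^2 + 7*a + t*(2 - 2*a) - 2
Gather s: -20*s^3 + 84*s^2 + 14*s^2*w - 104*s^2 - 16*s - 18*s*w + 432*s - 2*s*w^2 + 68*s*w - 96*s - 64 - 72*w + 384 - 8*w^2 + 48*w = -20*s^3 + s^2*(14*w - 20) + s*(-2*w^2 + 50*w + 320) - 8*w^2 - 24*w + 320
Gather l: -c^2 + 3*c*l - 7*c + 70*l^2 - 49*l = -c^2 - 7*c + 70*l^2 + l*(3*c - 49)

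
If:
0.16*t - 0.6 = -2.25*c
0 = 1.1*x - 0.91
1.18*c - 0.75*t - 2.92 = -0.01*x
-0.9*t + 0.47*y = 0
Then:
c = 0.49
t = -3.11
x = 0.83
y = -5.96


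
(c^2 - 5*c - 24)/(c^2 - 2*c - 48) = (c + 3)/(c + 6)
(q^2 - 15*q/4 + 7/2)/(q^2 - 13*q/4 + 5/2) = (4*q - 7)/(4*q - 5)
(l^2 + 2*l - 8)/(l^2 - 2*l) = (l + 4)/l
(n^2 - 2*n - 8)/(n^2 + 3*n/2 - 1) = 2*(n - 4)/(2*n - 1)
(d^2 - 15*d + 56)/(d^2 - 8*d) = (d - 7)/d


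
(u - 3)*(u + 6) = u^2 + 3*u - 18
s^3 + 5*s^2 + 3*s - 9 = (s - 1)*(s + 3)^2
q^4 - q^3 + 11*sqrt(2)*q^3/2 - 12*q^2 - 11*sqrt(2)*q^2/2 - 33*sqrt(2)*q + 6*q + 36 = (q - 3)*(q + 2)*(q - sqrt(2)/2)*(q + 6*sqrt(2))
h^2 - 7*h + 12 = (h - 4)*(h - 3)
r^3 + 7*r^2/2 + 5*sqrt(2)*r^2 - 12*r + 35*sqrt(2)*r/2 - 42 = (r + 7/2)*(r - sqrt(2))*(r + 6*sqrt(2))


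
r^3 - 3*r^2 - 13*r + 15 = (r - 5)*(r - 1)*(r + 3)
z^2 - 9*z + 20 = (z - 5)*(z - 4)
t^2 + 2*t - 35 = (t - 5)*(t + 7)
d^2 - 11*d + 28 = (d - 7)*(d - 4)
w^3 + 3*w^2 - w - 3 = (w - 1)*(w + 1)*(w + 3)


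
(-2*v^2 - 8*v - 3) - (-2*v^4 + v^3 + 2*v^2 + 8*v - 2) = 2*v^4 - v^3 - 4*v^2 - 16*v - 1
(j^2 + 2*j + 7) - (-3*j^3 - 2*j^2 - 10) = 3*j^3 + 3*j^2 + 2*j + 17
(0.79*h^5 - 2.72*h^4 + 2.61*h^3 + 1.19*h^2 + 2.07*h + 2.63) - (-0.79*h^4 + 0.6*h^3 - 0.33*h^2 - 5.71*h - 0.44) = 0.79*h^5 - 1.93*h^4 + 2.01*h^3 + 1.52*h^2 + 7.78*h + 3.07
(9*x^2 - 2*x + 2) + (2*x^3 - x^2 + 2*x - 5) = 2*x^3 + 8*x^2 - 3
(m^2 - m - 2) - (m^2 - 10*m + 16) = 9*m - 18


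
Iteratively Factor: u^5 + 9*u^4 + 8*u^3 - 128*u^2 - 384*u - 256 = (u + 4)*(u^4 + 5*u^3 - 12*u^2 - 80*u - 64) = (u - 4)*(u + 4)*(u^3 + 9*u^2 + 24*u + 16) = (u - 4)*(u + 4)^2*(u^2 + 5*u + 4) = (u - 4)*(u + 1)*(u + 4)^2*(u + 4)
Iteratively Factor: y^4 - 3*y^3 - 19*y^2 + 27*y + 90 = (y - 3)*(y^3 - 19*y - 30) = (y - 5)*(y - 3)*(y^2 + 5*y + 6) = (y - 5)*(y - 3)*(y + 3)*(y + 2)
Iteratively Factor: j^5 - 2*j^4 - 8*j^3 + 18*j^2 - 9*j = (j - 1)*(j^4 - j^3 - 9*j^2 + 9*j) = (j - 1)^2*(j^3 - 9*j) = j*(j - 1)^2*(j^2 - 9) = j*(j - 3)*(j - 1)^2*(j + 3)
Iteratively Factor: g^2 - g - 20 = (g + 4)*(g - 5)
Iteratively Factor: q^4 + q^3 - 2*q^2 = (q)*(q^3 + q^2 - 2*q) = q*(q + 2)*(q^2 - q) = q^2*(q + 2)*(q - 1)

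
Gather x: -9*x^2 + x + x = -9*x^2 + 2*x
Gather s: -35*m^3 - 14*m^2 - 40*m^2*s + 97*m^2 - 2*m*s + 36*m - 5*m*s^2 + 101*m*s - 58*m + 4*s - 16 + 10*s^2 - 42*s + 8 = -35*m^3 + 83*m^2 - 22*m + s^2*(10 - 5*m) + s*(-40*m^2 + 99*m - 38) - 8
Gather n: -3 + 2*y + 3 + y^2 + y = y^2 + 3*y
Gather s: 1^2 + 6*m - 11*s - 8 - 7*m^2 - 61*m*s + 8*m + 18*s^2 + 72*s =-7*m^2 + 14*m + 18*s^2 + s*(61 - 61*m) - 7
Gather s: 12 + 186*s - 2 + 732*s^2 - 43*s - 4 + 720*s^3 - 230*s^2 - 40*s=720*s^3 + 502*s^2 + 103*s + 6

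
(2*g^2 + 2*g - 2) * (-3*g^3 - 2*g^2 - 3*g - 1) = -6*g^5 - 10*g^4 - 4*g^3 - 4*g^2 + 4*g + 2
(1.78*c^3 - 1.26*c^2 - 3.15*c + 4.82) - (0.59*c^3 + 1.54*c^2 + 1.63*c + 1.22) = 1.19*c^3 - 2.8*c^2 - 4.78*c + 3.6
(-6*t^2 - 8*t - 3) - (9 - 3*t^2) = -3*t^2 - 8*t - 12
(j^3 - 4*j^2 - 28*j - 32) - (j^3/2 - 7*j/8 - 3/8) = j^3/2 - 4*j^2 - 217*j/8 - 253/8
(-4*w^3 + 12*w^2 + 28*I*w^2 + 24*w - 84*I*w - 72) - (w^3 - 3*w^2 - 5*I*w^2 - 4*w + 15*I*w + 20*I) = -5*w^3 + 15*w^2 + 33*I*w^2 + 28*w - 99*I*w - 72 - 20*I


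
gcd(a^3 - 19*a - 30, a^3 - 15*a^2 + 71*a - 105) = a - 5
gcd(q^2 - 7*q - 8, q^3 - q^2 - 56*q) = q - 8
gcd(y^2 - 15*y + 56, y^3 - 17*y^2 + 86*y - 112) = y^2 - 15*y + 56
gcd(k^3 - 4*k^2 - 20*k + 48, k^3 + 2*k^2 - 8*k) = k^2 + 2*k - 8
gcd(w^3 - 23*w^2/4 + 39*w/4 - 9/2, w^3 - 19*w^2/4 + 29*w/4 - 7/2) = w - 2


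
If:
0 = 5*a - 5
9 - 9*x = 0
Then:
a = 1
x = 1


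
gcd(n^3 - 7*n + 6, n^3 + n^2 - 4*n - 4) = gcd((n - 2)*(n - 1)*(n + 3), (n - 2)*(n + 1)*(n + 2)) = n - 2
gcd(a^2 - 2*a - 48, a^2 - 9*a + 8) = a - 8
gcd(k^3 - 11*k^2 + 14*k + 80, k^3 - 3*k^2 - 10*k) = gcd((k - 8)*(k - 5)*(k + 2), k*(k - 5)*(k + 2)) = k^2 - 3*k - 10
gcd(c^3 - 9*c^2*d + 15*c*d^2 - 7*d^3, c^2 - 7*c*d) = c - 7*d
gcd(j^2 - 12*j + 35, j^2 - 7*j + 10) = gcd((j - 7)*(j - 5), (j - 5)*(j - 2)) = j - 5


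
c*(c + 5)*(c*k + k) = c^3*k + 6*c^2*k + 5*c*k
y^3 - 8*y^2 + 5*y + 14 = (y - 7)*(y - 2)*(y + 1)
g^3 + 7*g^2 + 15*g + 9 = (g + 1)*(g + 3)^2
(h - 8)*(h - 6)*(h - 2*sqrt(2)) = h^3 - 14*h^2 - 2*sqrt(2)*h^2 + 28*sqrt(2)*h + 48*h - 96*sqrt(2)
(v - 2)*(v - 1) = v^2 - 3*v + 2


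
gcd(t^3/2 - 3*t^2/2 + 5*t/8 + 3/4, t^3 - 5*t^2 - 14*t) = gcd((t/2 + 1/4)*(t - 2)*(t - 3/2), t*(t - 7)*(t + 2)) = 1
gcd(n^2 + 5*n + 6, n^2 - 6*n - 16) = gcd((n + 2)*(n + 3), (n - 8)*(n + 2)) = n + 2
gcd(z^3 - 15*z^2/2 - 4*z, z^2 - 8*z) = z^2 - 8*z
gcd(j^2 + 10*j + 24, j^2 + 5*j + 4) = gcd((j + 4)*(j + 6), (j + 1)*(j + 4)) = j + 4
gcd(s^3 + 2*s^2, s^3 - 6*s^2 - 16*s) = s^2 + 2*s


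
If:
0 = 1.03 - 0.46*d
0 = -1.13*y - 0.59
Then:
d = 2.24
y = -0.52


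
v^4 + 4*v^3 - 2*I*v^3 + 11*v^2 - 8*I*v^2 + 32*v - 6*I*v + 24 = (v + 1)*(v + 3)*(v - 4*I)*(v + 2*I)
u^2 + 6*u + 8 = (u + 2)*(u + 4)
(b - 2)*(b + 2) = b^2 - 4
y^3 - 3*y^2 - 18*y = y*(y - 6)*(y + 3)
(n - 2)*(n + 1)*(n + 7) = n^3 + 6*n^2 - 9*n - 14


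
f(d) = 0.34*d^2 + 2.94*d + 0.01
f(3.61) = 15.05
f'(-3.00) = 0.90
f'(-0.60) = 2.53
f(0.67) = 2.13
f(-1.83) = -4.23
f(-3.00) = -5.75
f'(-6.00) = -1.14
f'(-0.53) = 2.58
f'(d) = 0.68*d + 2.94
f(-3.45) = -6.09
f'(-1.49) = 1.93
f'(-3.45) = 0.59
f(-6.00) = -5.39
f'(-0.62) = 2.52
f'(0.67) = 3.40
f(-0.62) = -1.68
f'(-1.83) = 1.70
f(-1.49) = -3.62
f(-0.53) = -1.45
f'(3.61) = 5.39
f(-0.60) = -1.63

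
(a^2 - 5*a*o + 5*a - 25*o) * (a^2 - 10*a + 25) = a^4 - 5*a^3*o - 5*a^3 + 25*a^2*o - 25*a^2 + 125*a*o + 125*a - 625*o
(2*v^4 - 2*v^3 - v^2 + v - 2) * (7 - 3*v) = -6*v^5 + 20*v^4 - 11*v^3 - 10*v^2 + 13*v - 14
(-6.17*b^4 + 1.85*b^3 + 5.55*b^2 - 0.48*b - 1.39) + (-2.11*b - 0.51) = -6.17*b^4 + 1.85*b^3 + 5.55*b^2 - 2.59*b - 1.9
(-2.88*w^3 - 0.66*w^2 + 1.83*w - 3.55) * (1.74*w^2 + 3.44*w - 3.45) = -5.0112*w^5 - 11.0556*w^4 + 10.8498*w^3 + 2.3952*w^2 - 18.5255*w + 12.2475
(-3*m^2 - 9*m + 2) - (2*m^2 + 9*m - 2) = -5*m^2 - 18*m + 4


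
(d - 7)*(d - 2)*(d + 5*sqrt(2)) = d^3 - 9*d^2 + 5*sqrt(2)*d^2 - 45*sqrt(2)*d + 14*d + 70*sqrt(2)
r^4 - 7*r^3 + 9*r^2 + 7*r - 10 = (r - 5)*(r - 2)*(r - 1)*(r + 1)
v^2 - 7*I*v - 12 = (v - 4*I)*(v - 3*I)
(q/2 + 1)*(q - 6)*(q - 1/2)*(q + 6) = q^4/2 + 3*q^3/4 - 37*q^2/2 - 27*q + 18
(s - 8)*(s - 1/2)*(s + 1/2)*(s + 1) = s^4 - 7*s^3 - 33*s^2/4 + 7*s/4 + 2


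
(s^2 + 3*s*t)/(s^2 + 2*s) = (s + 3*t)/(s + 2)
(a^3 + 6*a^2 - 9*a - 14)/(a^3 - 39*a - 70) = (-a^3 - 6*a^2 + 9*a + 14)/(-a^3 + 39*a + 70)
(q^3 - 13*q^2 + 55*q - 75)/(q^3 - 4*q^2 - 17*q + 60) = (q - 5)/(q + 4)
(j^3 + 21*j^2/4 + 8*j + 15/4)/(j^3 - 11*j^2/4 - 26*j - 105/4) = (j + 1)/(j - 7)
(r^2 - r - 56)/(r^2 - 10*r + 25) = (r^2 - r - 56)/(r^2 - 10*r + 25)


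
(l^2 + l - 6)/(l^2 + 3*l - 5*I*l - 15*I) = (l - 2)/(l - 5*I)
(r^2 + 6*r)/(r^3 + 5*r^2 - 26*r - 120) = r/(r^2 - r - 20)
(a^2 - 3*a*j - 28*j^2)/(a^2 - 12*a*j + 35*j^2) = (a + 4*j)/(a - 5*j)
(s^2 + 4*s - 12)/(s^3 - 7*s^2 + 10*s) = (s + 6)/(s*(s - 5))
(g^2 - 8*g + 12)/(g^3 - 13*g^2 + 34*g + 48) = (g - 2)/(g^2 - 7*g - 8)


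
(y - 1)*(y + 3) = y^2 + 2*y - 3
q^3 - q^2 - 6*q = q*(q - 3)*(q + 2)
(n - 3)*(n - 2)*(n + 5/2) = n^3 - 5*n^2/2 - 13*n/2 + 15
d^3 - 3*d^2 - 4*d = d*(d - 4)*(d + 1)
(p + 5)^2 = p^2 + 10*p + 25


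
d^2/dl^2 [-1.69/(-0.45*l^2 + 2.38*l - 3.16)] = (-0.68445*l^2 + 3.61998*l + 1.69*(0.9*l - 2.38)*(1.8*l - 4.76) - 4.80636)/(0.45*l^2 - 2.38*l + 3.16)^3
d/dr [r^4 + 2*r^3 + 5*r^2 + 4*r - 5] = 4*r^3 + 6*r^2 + 10*r + 4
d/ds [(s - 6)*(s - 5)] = 2*s - 11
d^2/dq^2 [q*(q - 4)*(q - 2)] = 6*q - 12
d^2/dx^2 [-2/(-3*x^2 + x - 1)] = 4*(-9*x^2 + 3*x + (6*x - 1)^2 - 3)/(3*x^2 - x + 1)^3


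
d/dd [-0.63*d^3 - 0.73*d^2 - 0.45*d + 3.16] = -1.89*d^2 - 1.46*d - 0.45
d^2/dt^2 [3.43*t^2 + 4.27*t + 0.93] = 6.86000000000000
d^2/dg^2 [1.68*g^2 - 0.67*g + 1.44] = 3.36000000000000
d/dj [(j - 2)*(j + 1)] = 2*j - 1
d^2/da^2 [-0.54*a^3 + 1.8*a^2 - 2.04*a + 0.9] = 3.6 - 3.24*a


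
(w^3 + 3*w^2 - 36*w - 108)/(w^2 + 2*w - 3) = (w^2 - 36)/(w - 1)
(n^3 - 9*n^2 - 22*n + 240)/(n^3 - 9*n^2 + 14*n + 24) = (n^2 - 3*n - 40)/(n^2 - 3*n - 4)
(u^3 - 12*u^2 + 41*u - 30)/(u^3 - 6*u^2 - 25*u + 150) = (u - 1)/(u + 5)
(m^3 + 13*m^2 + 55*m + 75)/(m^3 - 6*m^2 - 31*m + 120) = (m^2 + 8*m + 15)/(m^2 - 11*m + 24)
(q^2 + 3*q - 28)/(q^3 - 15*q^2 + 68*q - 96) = (q + 7)/(q^2 - 11*q + 24)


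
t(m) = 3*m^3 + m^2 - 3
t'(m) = 9*m^2 + 2*m = m*(9*m + 2)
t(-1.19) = -6.64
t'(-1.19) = 10.36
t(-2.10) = -26.37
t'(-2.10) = 35.49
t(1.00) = 1.00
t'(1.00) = 11.00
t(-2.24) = -31.70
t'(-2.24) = 40.68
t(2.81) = 71.46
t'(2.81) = 76.68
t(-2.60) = -48.97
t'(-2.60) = 55.64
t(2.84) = 73.78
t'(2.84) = 78.27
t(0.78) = -0.97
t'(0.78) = 7.04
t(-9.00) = -2109.00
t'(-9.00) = 711.00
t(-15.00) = -9903.00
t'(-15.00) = 1995.00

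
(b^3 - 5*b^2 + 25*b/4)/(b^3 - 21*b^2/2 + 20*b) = (b - 5/2)/(b - 8)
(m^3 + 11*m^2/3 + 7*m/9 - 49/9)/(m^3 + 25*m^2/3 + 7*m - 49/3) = (m + 7/3)/(m + 7)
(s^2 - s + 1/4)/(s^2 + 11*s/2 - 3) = (s - 1/2)/(s + 6)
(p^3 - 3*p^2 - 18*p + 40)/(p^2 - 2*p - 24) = (p^2 - 7*p + 10)/(p - 6)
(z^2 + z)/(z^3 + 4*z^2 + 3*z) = 1/(z + 3)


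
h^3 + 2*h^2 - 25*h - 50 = (h - 5)*(h + 2)*(h + 5)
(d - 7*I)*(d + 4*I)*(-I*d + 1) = -I*d^3 - 2*d^2 - 31*I*d + 28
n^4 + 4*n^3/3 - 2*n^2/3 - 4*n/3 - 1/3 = (n - 1)*(n + 1/3)*(n + 1)^2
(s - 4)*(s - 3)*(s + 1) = s^3 - 6*s^2 + 5*s + 12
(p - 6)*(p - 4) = p^2 - 10*p + 24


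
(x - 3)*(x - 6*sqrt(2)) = x^2 - 6*sqrt(2)*x - 3*x + 18*sqrt(2)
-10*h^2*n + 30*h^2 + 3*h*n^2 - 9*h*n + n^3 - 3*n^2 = (-2*h + n)*(5*h + n)*(n - 3)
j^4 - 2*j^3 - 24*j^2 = j^2*(j - 6)*(j + 4)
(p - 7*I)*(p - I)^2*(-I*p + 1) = -I*p^4 - 8*p^3 + 6*I*p^2 - 8*p + 7*I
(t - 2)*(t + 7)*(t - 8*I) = t^3 + 5*t^2 - 8*I*t^2 - 14*t - 40*I*t + 112*I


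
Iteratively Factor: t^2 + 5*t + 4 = (t + 1)*(t + 4)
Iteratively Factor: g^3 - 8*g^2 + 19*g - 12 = (g - 3)*(g^2 - 5*g + 4) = (g - 4)*(g - 3)*(g - 1)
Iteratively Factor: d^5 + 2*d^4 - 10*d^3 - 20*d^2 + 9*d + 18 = (d + 2)*(d^4 - 10*d^2 + 9) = (d - 1)*(d + 2)*(d^3 + d^2 - 9*d - 9) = (d - 1)*(d + 1)*(d + 2)*(d^2 - 9) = (d - 1)*(d + 1)*(d + 2)*(d + 3)*(d - 3)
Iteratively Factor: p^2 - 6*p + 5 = (p - 1)*(p - 5)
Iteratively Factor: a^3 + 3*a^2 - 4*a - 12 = (a + 2)*(a^2 + a - 6) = (a - 2)*(a + 2)*(a + 3)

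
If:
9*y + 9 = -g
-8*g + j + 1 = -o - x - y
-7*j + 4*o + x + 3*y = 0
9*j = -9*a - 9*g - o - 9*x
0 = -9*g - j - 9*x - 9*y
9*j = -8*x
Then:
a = 2116/10023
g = -594/3341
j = -3816/3341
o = -5295/3341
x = 4293/3341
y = -3275/3341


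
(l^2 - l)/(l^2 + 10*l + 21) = l*(l - 1)/(l^2 + 10*l + 21)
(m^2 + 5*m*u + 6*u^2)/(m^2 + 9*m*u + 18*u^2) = (m + 2*u)/(m + 6*u)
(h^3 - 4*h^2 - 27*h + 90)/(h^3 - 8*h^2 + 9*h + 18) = (h + 5)/(h + 1)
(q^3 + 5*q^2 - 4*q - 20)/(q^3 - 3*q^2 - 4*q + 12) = (q + 5)/(q - 3)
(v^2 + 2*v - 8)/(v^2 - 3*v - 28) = (v - 2)/(v - 7)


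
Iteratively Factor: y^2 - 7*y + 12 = (y - 3)*(y - 4)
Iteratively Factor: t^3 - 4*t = (t - 2)*(t^2 + 2*t) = (t - 2)*(t + 2)*(t)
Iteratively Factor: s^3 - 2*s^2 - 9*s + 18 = (s - 3)*(s^2 + s - 6) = (s - 3)*(s + 3)*(s - 2)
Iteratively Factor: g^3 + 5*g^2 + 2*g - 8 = (g + 2)*(g^2 + 3*g - 4) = (g - 1)*(g + 2)*(g + 4)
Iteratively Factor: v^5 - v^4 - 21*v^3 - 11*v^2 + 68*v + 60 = (v + 2)*(v^4 - 3*v^3 - 15*v^2 + 19*v + 30) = (v + 2)*(v + 3)*(v^3 - 6*v^2 + 3*v + 10) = (v + 1)*(v + 2)*(v + 3)*(v^2 - 7*v + 10) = (v - 2)*(v + 1)*(v + 2)*(v + 3)*(v - 5)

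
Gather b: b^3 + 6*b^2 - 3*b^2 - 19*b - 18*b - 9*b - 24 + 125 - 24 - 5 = b^3 + 3*b^2 - 46*b + 72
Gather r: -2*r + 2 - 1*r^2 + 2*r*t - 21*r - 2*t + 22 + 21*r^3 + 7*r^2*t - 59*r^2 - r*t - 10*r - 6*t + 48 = 21*r^3 + r^2*(7*t - 60) + r*(t - 33) - 8*t + 72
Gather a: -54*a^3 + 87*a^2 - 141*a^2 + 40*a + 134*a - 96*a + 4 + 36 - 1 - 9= -54*a^3 - 54*a^2 + 78*a + 30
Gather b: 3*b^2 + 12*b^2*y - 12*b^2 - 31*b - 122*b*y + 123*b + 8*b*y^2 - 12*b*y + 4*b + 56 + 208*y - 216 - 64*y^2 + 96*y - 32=b^2*(12*y - 9) + b*(8*y^2 - 134*y + 96) - 64*y^2 + 304*y - 192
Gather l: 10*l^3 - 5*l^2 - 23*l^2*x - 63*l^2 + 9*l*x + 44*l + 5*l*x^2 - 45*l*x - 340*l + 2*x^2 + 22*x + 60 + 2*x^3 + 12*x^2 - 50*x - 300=10*l^3 + l^2*(-23*x - 68) + l*(5*x^2 - 36*x - 296) + 2*x^3 + 14*x^2 - 28*x - 240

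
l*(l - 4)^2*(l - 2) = l^4 - 10*l^3 + 32*l^2 - 32*l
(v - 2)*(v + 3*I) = v^2 - 2*v + 3*I*v - 6*I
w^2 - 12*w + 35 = (w - 7)*(w - 5)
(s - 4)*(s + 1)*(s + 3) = s^3 - 13*s - 12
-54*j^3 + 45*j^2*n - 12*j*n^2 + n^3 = (-6*j + n)*(-3*j + n)^2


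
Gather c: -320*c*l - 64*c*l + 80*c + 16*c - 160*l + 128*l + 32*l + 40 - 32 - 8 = c*(96 - 384*l)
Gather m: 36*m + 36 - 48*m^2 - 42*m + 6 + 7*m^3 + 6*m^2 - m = 7*m^3 - 42*m^2 - 7*m + 42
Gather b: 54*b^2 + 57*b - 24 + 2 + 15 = 54*b^2 + 57*b - 7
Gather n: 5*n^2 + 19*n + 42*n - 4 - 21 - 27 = 5*n^2 + 61*n - 52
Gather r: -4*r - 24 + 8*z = -4*r + 8*z - 24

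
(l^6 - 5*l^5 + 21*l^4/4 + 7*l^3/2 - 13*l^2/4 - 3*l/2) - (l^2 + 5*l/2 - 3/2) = l^6 - 5*l^5 + 21*l^4/4 + 7*l^3/2 - 17*l^2/4 - 4*l + 3/2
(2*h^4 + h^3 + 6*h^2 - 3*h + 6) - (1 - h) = 2*h^4 + h^3 + 6*h^2 - 2*h + 5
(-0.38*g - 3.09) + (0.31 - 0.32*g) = -0.7*g - 2.78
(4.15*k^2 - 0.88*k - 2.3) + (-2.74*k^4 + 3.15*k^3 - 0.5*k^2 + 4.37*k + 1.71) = -2.74*k^4 + 3.15*k^3 + 3.65*k^2 + 3.49*k - 0.59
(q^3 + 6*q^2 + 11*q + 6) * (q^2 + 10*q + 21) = q^5 + 16*q^4 + 92*q^3 + 242*q^2 + 291*q + 126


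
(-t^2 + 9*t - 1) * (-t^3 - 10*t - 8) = t^5 - 9*t^4 + 11*t^3 - 82*t^2 - 62*t + 8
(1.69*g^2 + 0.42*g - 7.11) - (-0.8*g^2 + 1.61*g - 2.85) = 2.49*g^2 - 1.19*g - 4.26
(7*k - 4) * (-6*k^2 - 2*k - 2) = -42*k^3 + 10*k^2 - 6*k + 8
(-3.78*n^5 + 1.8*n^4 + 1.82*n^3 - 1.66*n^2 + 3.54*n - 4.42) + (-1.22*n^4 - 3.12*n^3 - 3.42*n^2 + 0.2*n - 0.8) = -3.78*n^5 + 0.58*n^4 - 1.3*n^3 - 5.08*n^2 + 3.74*n - 5.22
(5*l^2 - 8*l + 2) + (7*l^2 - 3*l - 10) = 12*l^2 - 11*l - 8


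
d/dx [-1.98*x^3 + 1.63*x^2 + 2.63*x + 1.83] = -5.94*x^2 + 3.26*x + 2.63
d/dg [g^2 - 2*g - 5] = 2*g - 2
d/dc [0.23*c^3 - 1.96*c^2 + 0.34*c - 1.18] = 0.69*c^2 - 3.92*c + 0.34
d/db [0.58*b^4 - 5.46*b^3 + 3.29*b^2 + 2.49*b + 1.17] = 2.32*b^3 - 16.38*b^2 + 6.58*b + 2.49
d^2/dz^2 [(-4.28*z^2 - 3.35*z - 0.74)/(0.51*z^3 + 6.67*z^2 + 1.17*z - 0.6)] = (-2.226456*z^6 - 5.22800999999998*z^5 - 55.3606019999995*z^4 - 285.888004*z^3 - 315.252624*z^2 - 116.448156*z - 15.733932)/(0.132651*z^9 + 5.204601*z^8 + 68.980968*z^7 + 320.152717*z^6 + 146.004336*z^5 - 54.836451*z^4 - 25.941627*z^3 + 4.73958*z^2 + 1.2636*z - 0.216)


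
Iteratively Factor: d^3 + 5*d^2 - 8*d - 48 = (d + 4)*(d^2 + d - 12) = (d + 4)^2*(d - 3)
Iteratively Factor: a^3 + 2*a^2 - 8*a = (a)*(a^2 + 2*a - 8) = a*(a - 2)*(a + 4)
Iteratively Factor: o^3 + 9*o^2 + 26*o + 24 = (o + 2)*(o^2 + 7*o + 12) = (o + 2)*(o + 4)*(o + 3)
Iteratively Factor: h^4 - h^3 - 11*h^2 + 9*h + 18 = (h + 3)*(h^3 - 4*h^2 + h + 6) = (h - 2)*(h + 3)*(h^2 - 2*h - 3) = (h - 2)*(h + 1)*(h + 3)*(h - 3)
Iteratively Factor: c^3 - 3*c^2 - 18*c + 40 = (c - 2)*(c^2 - c - 20) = (c - 5)*(c - 2)*(c + 4)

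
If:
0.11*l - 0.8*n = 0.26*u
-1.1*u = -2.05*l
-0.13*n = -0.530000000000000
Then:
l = -8.71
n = 4.08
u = -16.23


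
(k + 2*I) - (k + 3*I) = -I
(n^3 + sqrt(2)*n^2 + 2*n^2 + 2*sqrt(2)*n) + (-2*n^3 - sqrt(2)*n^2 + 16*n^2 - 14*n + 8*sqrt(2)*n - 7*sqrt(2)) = -n^3 + 18*n^2 - 14*n + 10*sqrt(2)*n - 7*sqrt(2)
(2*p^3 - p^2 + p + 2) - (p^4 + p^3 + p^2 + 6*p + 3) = -p^4 + p^3 - 2*p^2 - 5*p - 1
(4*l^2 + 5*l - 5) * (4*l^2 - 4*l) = 16*l^4 + 4*l^3 - 40*l^2 + 20*l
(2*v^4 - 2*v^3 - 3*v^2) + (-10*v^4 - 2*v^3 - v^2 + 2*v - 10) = -8*v^4 - 4*v^3 - 4*v^2 + 2*v - 10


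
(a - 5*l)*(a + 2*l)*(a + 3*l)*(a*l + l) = a^4*l + a^3*l - 19*a^2*l^3 - 30*a*l^4 - 19*a*l^3 - 30*l^4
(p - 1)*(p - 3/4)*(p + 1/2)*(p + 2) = p^4 + 3*p^3/4 - 21*p^2/8 + p/8 + 3/4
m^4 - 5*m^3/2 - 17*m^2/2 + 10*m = m*(m - 4)*(m - 1)*(m + 5/2)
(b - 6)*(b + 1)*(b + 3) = b^3 - 2*b^2 - 21*b - 18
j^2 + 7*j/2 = j*(j + 7/2)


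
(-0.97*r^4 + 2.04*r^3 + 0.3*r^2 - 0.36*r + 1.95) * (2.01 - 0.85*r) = 0.8245*r^5 - 3.6837*r^4 + 3.8454*r^3 + 0.909*r^2 - 2.3811*r + 3.9195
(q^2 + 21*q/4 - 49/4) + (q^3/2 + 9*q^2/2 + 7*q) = q^3/2 + 11*q^2/2 + 49*q/4 - 49/4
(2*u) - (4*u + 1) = -2*u - 1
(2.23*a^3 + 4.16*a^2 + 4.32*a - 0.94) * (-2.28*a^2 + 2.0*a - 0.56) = -5.0844*a^5 - 5.0248*a^4 - 2.7784*a^3 + 8.4536*a^2 - 4.2992*a + 0.5264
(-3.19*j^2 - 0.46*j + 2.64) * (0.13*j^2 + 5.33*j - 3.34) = -0.4147*j^4 - 17.0625*j^3 + 8.546*j^2 + 15.6076*j - 8.8176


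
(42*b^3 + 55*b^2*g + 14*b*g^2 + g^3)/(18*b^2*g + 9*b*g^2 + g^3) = (7*b^2 + 8*b*g + g^2)/(g*(3*b + g))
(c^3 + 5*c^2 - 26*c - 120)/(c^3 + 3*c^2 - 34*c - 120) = (c^2 + c - 30)/(c^2 - c - 30)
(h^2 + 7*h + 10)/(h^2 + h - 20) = (h + 2)/(h - 4)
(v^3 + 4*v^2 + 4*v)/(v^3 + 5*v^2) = (v^2 + 4*v + 4)/(v*(v + 5))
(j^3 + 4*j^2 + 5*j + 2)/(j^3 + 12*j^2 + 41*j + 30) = (j^2 + 3*j + 2)/(j^2 + 11*j + 30)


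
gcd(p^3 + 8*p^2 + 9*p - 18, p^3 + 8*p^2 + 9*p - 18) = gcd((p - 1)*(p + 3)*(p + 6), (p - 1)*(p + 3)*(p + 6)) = p^3 + 8*p^2 + 9*p - 18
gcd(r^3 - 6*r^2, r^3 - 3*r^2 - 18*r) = r^2 - 6*r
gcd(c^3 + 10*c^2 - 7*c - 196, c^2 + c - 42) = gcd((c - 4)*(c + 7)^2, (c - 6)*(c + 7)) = c + 7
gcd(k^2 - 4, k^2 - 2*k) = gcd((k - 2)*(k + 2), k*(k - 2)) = k - 2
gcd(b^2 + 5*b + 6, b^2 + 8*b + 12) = b + 2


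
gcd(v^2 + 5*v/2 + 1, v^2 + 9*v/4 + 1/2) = v + 2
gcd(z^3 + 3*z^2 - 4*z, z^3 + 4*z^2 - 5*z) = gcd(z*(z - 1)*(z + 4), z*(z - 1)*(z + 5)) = z^2 - z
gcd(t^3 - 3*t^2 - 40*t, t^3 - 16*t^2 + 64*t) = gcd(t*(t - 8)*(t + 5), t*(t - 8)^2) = t^2 - 8*t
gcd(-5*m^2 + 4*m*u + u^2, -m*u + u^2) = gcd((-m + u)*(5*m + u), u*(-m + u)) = -m + u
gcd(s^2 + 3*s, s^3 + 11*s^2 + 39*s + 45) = s + 3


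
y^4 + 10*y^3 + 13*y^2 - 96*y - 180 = (y - 3)*(y + 2)*(y + 5)*(y + 6)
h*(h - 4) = h^2 - 4*h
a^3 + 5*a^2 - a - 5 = (a - 1)*(a + 1)*(a + 5)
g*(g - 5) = g^2 - 5*g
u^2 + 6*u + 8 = (u + 2)*(u + 4)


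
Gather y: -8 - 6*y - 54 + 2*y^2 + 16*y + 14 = 2*y^2 + 10*y - 48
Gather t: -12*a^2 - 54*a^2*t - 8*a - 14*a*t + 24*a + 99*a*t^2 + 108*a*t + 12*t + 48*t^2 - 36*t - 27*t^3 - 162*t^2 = -12*a^2 + 16*a - 27*t^3 + t^2*(99*a - 114) + t*(-54*a^2 + 94*a - 24)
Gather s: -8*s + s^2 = s^2 - 8*s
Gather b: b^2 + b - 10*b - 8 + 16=b^2 - 9*b + 8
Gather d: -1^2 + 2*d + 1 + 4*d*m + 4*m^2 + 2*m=d*(4*m + 2) + 4*m^2 + 2*m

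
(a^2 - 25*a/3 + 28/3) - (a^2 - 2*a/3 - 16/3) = 44/3 - 23*a/3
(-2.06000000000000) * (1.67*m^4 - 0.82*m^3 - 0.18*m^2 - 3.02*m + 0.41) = -3.4402*m^4 + 1.6892*m^3 + 0.3708*m^2 + 6.2212*m - 0.8446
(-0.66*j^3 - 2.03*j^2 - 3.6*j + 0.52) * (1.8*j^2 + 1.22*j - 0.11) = -1.188*j^5 - 4.4592*j^4 - 8.884*j^3 - 3.2327*j^2 + 1.0304*j - 0.0572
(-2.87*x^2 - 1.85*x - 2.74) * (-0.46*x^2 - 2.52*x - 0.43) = 1.3202*x^4 + 8.0834*x^3 + 7.1565*x^2 + 7.7003*x + 1.1782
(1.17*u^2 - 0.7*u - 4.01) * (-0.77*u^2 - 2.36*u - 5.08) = -0.9009*u^4 - 2.2222*u^3 - 1.2039*u^2 + 13.0196*u + 20.3708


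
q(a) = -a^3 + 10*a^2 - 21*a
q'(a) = -3*a^2 + 20*a - 21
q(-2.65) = 144.48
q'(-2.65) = -95.07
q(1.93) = -10.47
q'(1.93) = 6.43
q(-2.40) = 121.82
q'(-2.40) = -86.28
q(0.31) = -5.58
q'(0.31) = -15.09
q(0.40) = -6.86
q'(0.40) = -13.48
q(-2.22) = 106.85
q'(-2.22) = -80.19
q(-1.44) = 53.96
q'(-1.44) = -56.02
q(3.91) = 10.99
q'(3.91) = 11.34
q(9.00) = -108.00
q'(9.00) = -84.00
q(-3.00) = 180.00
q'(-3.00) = -108.00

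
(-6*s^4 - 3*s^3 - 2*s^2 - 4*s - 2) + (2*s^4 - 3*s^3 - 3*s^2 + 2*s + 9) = -4*s^4 - 6*s^3 - 5*s^2 - 2*s + 7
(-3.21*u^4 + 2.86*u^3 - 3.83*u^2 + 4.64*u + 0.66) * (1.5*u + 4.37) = -4.815*u^5 - 9.7377*u^4 + 6.7532*u^3 - 9.7771*u^2 + 21.2668*u + 2.8842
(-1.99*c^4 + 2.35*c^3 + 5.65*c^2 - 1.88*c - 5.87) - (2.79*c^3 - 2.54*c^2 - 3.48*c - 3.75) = -1.99*c^4 - 0.44*c^3 + 8.19*c^2 + 1.6*c - 2.12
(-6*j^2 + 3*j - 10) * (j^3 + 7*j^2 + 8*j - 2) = -6*j^5 - 39*j^4 - 37*j^3 - 34*j^2 - 86*j + 20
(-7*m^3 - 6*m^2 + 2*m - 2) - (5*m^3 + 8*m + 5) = -12*m^3 - 6*m^2 - 6*m - 7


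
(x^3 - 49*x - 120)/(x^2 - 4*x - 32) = (x^2 + 8*x + 15)/(x + 4)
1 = 1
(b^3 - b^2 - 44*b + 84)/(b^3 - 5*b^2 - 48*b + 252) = (b - 2)/(b - 6)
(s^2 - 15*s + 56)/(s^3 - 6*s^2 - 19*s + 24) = (s - 7)/(s^2 + 2*s - 3)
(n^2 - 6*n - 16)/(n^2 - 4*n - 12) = (n - 8)/(n - 6)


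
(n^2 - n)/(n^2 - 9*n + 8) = n/(n - 8)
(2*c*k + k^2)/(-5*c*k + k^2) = (-2*c - k)/(5*c - k)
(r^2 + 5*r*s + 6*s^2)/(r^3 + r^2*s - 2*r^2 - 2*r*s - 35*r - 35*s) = (r^2 + 5*r*s + 6*s^2)/(r^3 + r^2*s - 2*r^2 - 2*r*s - 35*r - 35*s)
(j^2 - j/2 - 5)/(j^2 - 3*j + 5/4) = 2*(j + 2)/(2*j - 1)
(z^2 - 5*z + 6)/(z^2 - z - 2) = (z - 3)/(z + 1)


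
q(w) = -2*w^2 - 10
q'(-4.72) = 18.88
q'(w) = -4*w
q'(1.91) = -7.64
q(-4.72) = -54.56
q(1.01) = -12.04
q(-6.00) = -82.00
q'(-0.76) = 3.04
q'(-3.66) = 14.64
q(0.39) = -10.30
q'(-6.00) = 24.00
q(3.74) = -37.98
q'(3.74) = -14.96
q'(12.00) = -48.00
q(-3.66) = -36.79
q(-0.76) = -11.16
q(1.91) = -17.30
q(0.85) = -11.44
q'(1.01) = -4.04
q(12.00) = -298.00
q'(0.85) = -3.40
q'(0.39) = -1.56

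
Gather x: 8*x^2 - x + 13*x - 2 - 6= 8*x^2 + 12*x - 8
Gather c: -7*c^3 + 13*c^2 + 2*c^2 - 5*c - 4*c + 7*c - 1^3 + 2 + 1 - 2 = -7*c^3 + 15*c^2 - 2*c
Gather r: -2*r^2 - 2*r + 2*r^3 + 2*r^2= 2*r^3 - 2*r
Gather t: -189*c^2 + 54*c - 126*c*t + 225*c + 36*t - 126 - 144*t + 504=-189*c^2 + 279*c + t*(-126*c - 108) + 378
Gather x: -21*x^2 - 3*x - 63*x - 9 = -21*x^2 - 66*x - 9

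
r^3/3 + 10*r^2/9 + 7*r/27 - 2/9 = (r/3 + 1)*(r - 1/3)*(r + 2/3)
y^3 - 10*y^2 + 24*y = y*(y - 6)*(y - 4)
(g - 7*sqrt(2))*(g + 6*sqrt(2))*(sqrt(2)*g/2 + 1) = sqrt(2)*g^3/2 - 43*sqrt(2)*g - 84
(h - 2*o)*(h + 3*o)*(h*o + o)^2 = h^4*o^2 + h^3*o^3 + 2*h^3*o^2 - 6*h^2*o^4 + 2*h^2*o^3 + h^2*o^2 - 12*h*o^4 + h*o^3 - 6*o^4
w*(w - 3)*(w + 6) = w^3 + 3*w^2 - 18*w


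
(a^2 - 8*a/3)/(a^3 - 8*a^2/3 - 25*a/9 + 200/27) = 9*a/(9*a^2 - 25)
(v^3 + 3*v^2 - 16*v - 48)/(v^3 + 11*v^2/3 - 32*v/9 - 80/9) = 9*(v^2 - v - 12)/(9*v^2 - 3*v - 20)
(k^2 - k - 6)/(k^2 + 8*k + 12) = (k - 3)/(k + 6)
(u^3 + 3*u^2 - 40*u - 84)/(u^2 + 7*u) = u - 4 - 12/u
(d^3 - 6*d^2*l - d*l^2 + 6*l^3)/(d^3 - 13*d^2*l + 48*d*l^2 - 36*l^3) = (d + l)/(d - 6*l)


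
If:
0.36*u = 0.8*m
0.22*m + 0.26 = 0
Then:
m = -1.18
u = -2.63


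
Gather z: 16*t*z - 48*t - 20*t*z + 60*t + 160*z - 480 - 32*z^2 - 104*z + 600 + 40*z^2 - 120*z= 12*t + 8*z^2 + z*(-4*t - 64) + 120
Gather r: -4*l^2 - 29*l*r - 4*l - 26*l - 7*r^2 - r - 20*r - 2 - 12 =-4*l^2 - 30*l - 7*r^2 + r*(-29*l - 21) - 14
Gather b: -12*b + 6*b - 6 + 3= -6*b - 3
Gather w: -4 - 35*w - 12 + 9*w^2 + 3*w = 9*w^2 - 32*w - 16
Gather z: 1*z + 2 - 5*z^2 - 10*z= -5*z^2 - 9*z + 2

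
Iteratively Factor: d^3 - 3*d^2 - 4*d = (d)*(d^2 - 3*d - 4) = d*(d - 4)*(d + 1)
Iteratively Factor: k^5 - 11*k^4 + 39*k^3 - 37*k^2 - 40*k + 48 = (k - 4)*(k^4 - 7*k^3 + 11*k^2 + 7*k - 12) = (k - 4)*(k - 1)*(k^3 - 6*k^2 + 5*k + 12) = (k - 4)^2*(k - 1)*(k^2 - 2*k - 3) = (k - 4)^2*(k - 3)*(k - 1)*(k + 1)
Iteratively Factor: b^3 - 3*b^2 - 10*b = (b - 5)*(b^2 + 2*b) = b*(b - 5)*(b + 2)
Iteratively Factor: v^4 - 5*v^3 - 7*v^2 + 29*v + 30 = (v - 3)*(v^3 - 2*v^2 - 13*v - 10) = (v - 3)*(v + 1)*(v^2 - 3*v - 10) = (v - 5)*(v - 3)*(v + 1)*(v + 2)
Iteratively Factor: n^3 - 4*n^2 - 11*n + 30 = (n - 2)*(n^2 - 2*n - 15) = (n - 2)*(n + 3)*(n - 5)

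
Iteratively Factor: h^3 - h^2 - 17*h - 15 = (h + 1)*(h^2 - 2*h - 15) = (h + 1)*(h + 3)*(h - 5)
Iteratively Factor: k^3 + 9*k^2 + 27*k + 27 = (k + 3)*(k^2 + 6*k + 9) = (k + 3)^2*(k + 3)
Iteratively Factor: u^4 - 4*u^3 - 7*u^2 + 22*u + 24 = (u - 3)*(u^3 - u^2 - 10*u - 8) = (u - 4)*(u - 3)*(u^2 + 3*u + 2) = (u - 4)*(u - 3)*(u + 2)*(u + 1)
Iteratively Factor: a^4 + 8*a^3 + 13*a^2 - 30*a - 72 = (a + 3)*(a^3 + 5*a^2 - 2*a - 24) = (a - 2)*(a + 3)*(a^2 + 7*a + 12) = (a - 2)*(a + 3)*(a + 4)*(a + 3)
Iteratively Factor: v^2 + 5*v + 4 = (v + 1)*(v + 4)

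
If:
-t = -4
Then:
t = 4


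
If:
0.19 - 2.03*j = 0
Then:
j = 0.09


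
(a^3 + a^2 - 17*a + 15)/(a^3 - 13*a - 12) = (-a^3 - a^2 + 17*a - 15)/(-a^3 + 13*a + 12)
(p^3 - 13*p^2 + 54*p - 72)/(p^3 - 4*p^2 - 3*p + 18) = (p^2 - 10*p + 24)/(p^2 - p - 6)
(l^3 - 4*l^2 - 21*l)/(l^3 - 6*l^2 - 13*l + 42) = l/(l - 2)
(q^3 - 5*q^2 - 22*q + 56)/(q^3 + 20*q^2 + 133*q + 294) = (q^3 - 5*q^2 - 22*q + 56)/(q^3 + 20*q^2 + 133*q + 294)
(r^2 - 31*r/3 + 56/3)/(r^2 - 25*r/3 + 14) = (r - 8)/(r - 6)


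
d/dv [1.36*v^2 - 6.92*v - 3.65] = 2.72*v - 6.92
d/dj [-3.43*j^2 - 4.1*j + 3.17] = -6.86*j - 4.1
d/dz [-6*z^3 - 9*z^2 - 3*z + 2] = -18*z^2 - 18*z - 3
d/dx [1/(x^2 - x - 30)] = (1 - 2*x)/(-x^2 + x + 30)^2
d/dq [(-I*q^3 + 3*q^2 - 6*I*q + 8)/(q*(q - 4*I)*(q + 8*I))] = (q^4 - 52*I*q^3 + 48*q^2 - 64*I*q - 256)/(q^2*(q^4 + 8*I*q^3 + 48*q^2 + 256*I*q + 1024))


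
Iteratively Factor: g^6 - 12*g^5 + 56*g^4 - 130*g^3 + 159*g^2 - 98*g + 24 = (g - 2)*(g^5 - 10*g^4 + 36*g^3 - 58*g^2 + 43*g - 12) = (g - 3)*(g - 2)*(g^4 - 7*g^3 + 15*g^2 - 13*g + 4) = (g - 3)*(g - 2)*(g - 1)*(g^3 - 6*g^2 + 9*g - 4) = (g - 3)*(g - 2)*(g - 1)^2*(g^2 - 5*g + 4) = (g - 3)*(g - 2)*(g - 1)^3*(g - 4)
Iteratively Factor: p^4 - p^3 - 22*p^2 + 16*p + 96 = (p + 2)*(p^3 - 3*p^2 - 16*p + 48) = (p - 3)*(p + 2)*(p^2 - 16) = (p - 4)*(p - 3)*(p + 2)*(p + 4)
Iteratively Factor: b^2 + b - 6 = (b + 3)*(b - 2)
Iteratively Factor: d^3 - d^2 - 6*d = (d)*(d^2 - d - 6) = d*(d + 2)*(d - 3)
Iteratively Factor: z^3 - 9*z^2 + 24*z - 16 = (z - 4)*(z^2 - 5*z + 4) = (z - 4)*(z - 1)*(z - 4)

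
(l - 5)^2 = l^2 - 10*l + 25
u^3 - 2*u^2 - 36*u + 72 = (u - 6)*(u - 2)*(u + 6)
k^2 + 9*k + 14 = (k + 2)*(k + 7)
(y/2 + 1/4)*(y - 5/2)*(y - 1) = y^3/2 - 3*y^2/2 + 3*y/8 + 5/8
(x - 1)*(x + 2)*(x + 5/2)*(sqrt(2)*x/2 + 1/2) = sqrt(2)*x^4/2 + x^3/2 + 7*sqrt(2)*x^3/4 + sqrt(2)*x^2/4 + 7*x^2/4 - 5*sqrt(2)*x/2 + x/4 - 5/2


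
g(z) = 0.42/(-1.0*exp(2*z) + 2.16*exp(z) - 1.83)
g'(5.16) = 0.00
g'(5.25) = 0.00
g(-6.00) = -0.23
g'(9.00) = 0.00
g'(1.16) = 0.22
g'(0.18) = 0.26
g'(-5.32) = -0.00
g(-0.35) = -0.52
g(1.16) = -0.08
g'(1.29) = 0.15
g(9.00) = 0.00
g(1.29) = -0.06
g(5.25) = -0.00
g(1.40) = -0.04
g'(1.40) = 0.11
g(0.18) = -0.62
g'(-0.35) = -0.34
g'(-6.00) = 0.00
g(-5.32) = -0.23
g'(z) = 0.42*(2.0*exp(2*z) - 2.16*exp(z))/(-1.0*exp(2*z) + 2.16*exp(z) - 1.83)^2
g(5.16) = -0.00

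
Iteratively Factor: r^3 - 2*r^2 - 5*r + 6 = (r - 3)*(r^2 + r - 2) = (r - 3)*(r - 1)*(r + 2)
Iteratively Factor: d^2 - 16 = (d + 4)*(d - 4)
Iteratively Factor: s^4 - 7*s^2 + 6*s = (s - 2)*(s^3 + 2*s^2 - 3*s) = s*(s - 2)*(s^2 + 2*s - 3) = s*(s - 2)*(s + 3)*(s - 1)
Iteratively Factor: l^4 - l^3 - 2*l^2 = (l)*(l^3 - l^2 - 2*l) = l^2*(l^2 - l - 2) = l^2*(l + 1)*(l - 2)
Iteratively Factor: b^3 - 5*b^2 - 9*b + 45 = (b - 5)*(b^2 - 9) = (b - 5)*(b - 3)*(b + 3)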